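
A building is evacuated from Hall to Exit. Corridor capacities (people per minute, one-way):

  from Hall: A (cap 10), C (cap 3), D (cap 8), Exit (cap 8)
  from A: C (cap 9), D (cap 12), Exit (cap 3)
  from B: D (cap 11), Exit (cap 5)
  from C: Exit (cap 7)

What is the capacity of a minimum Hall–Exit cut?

Augment Hall→Exit: bottleneck 8, flow now 8.
Augment Hall→A→Exit: bottleneck 3, flow now 11.
Augment Hall→C→Exit: bottleneck 3, flow now 14.
Augment Hall→A→C→Exit: bottleneck 4, flow now 18.
No augmenting path remains; maximum flow = 18.
By max-flow min-cut, the minimum cut capacity equals the max flow.
In the residual graph, reachable from Hall: {Hall, A, C, D}.
Min-cut edges: Hall→Exit (8), A→Exit (3), C→Exit (7); capacity 8 + 3 + 7 = 18.

18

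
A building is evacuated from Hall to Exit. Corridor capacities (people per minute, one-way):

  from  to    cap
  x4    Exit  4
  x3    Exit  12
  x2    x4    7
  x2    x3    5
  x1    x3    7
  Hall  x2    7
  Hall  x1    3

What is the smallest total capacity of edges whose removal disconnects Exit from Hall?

10

Augment Hall→x1→x3→Exit: bottleneck 3, flow now 3.
Augment Hall→x2→x3→Exit: bottleneck 5, flow now 8.
Augment Hall→x2→x4→Exit: bottleneck 2, flow now 10.
No augmenting path remains; maximum flow = 10.
By max-flow min-cut, the minimum cut capacity equals the max flow.
In the residual graph, reachable from Hall: {Hall}.
Min-cut edges: Hall→x1 (3), Hall→x2 (7); capacity 3 + 7 = 10.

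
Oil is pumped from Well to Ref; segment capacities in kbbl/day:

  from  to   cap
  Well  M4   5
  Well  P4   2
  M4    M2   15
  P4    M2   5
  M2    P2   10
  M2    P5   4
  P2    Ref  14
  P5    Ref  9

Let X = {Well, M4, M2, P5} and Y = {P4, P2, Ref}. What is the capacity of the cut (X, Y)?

21

Edges leaving {Well, M4, M2, P5}: Well→P4 (2), M2→P2 (10), P5→Ref (9).
Cut capacity = 2 + 10 + 9 = 21.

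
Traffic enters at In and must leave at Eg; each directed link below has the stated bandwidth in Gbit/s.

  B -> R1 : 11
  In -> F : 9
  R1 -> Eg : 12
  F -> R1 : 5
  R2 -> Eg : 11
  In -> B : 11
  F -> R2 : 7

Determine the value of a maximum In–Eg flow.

Augment In→B→R1→Eg: bottleneck 11, flow now 11.
Augment In→F→R2→Eg: bottleneck 7, flow now 18.
Augment In→F→R1→Eg: bottleneck 1, flow now 19.
No augmenting path remains; maximum flow = 19.
In the residual graph, reachable from In: {In, B, F, R1}.
Min-cut edges: F→R2 (7), R1→Eg (12); capacity 7 + 12 = 19.
This cut is saturated, so no flow can exceed 19.

19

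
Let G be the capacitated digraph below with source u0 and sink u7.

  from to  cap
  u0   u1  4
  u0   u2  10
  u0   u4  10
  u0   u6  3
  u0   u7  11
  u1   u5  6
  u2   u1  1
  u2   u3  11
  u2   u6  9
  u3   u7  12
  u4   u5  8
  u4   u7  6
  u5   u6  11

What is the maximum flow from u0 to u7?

Augment u0→u7: bottleneck 11, flow now 11.
Augment u0→u4→u7: bottleneck 6, flow now 17.
Augment u0→u2→u3→u7: bottleneck 10, flow now 27.
No augmenting path remains; maximum flow = 27.
In the residual graph, reachable from u0: {u0, u1, u4, u5, u6}.
Min-cut edges: u0→u2 (10), u0→u7 (11), u4→u7 (6); capacity 10 + 11 + 6 = 27.
This cut is saturated, so no flow can exceed 27.

27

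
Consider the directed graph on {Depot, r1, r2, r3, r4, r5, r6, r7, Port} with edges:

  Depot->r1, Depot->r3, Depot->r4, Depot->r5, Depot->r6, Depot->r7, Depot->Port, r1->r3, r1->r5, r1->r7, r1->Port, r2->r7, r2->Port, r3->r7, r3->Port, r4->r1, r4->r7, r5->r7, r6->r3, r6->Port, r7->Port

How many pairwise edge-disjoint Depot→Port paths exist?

5

Assign every edge capacity 1; by Menger, the answer equals the max flow.
Path Depot→Port (+1); total 1.
Path Depot→r1→Port (+1); total 2.
Path Depot→r3→Port (+1); total 3.
Path Depot→r6→Port (+1); total 4.
Path Depot→r7→Port (+1); total 5.
No residual Depot→Port path; max flow = 5.
Certifying cut of size 5: {Depot→Port, Depot→r6, r1→Port, r3→Port, r7→Port}.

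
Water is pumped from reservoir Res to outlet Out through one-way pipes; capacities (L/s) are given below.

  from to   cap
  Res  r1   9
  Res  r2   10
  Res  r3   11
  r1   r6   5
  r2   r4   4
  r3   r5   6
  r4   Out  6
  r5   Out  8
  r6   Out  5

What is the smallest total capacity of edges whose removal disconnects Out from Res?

Augment Res→r1→r6→Out: bottleneck 5, flow now 5.
Augment Res→r2→r4→Out: bottleneck 4, flow now 9.
Augment Res→r3→r5→Out: bottleneck 6, flow now 15.
No augmenting path remains; maximum flow = 15.
By max-flow min-cut, the minimum cut capacity equals the max flow.
In the residual graph, reachable from Res: {Res, r1, r2, r3}.
Min-cut edges: r1→r6 (5), r2→r4 (4), r3→r5 (6); capacity 5 + 4 + 6 = 15.

15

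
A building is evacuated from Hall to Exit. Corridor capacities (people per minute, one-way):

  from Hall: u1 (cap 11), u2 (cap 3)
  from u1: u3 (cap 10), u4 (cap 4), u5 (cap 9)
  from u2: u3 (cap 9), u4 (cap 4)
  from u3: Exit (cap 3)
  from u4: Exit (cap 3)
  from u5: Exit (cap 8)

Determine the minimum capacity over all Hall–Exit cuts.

Augment Hall→u1→u3→Exit: bottleneck 3, flow now 3.
Augment Hall→u1→u4→Exit: bottleneck 3, flow now 6.
Augment Hall→u1→u5→Exit: bottleneck 5, flow now 11.
Augment Hall→u2→u3→u1→u5→Exit: bottleneck 3, flow now 14. (uses reverse residual edge)
No augmenting path remains; maximum flow = 14.
By max-flow min-cut, the minimum cut capacity equals the max flow.
In the residual graph, reachable from Hall: {Hall}.
Min-cut edges: Hall→u1 (11), Hall→u2 (3); capacity 11 + 3 = 14.

14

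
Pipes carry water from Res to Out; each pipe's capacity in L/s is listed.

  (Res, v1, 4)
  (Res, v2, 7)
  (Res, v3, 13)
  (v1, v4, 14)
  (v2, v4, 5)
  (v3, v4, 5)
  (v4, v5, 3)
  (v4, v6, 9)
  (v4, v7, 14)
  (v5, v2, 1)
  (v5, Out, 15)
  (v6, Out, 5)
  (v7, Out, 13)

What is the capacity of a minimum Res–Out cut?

Augment Res→v1→v4→v5→Out: bottleneck 3, flow now 3.
Augment Res→v1→v4→v6→Out: bottleneck 1, flow now 4.
Augment Res→v2→v4→v6→Out: bottleneck 4, flow now 8.
Augment Res→v2→v4→v7→Out: bottleneck 1, flow now 9.
Augment Res→v3→v4→v7→Out: bottleneck 5, flow now 14.
No augmenting path remains; maximum flow = 14.
By max-flow min-cut, the minimum cut capacity equals the max flow.
In the residual graph, reachable from Res: {Res, v2, v3}.
Min-cut edges: Res→v1 (4), v2→v4 (5), v3→v4 (5); capacity 4 + 5 + 5 = 14.

14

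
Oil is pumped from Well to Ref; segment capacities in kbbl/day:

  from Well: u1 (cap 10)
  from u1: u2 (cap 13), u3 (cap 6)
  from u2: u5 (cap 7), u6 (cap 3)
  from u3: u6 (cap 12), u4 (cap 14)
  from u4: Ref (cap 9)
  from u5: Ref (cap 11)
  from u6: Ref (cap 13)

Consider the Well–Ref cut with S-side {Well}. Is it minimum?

Given cut capacity: 10 = 10.
Augment Well→u1→u2→u5→Ref: bottleneck 7, flow now 7.
Augment Well→u1→u2→u6→Ref: bottleneck 3, flow now 10.
No augmenting path remains; maximum flow = 10.
Cut capacity 10 equals the max flow, so it is a minimum cut.

Yes — it is a minimum cut (capacity 10).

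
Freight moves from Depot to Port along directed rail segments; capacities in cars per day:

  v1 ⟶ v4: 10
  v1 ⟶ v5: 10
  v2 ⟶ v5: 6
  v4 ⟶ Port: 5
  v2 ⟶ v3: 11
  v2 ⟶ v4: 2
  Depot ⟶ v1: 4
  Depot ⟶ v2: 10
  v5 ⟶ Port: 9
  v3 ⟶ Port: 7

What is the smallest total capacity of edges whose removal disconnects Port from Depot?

Augment Depot→v1→v4→Port: bottleneck 4, flow now 4.
Augment Depot→v2→v3→Port: bottleneck 7, flow now 11.
Augment Depot→v2→v4→Port: bottleneck 1, flow now 12.
Augment Depot→v2→v5→Port: bottleneck 2, flow now 14.
No augmenting path remains; maximum flow = 14.
By max-flow min-cut, the minimum cut capacity equals the max flow.
In the residual graph, reachable from Depot: {Depot}.
Min-cut edges: Depot→v1 (4), Depot→v2 (10); capacity 4 + 10 = 14.

14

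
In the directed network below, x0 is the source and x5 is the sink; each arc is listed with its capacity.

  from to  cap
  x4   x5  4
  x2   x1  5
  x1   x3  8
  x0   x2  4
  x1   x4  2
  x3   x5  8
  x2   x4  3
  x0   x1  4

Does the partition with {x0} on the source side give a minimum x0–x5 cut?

Yes — it is a minimum cut (capacity 8).

Given cut capacity: 4 + 4 = 8.
Augment x0→x1→x3→x5: bottleneck 4, flow now 4.
Augment x0→x2→x4→x5: bottleneck 3, flow now 7.
Augment x0→x2→x1→x3→x5: bottleneck 1, flow now 8.
No augmenting path remains; maximum flow = 8.
Cut capacity 8 equals the max flow, so it is a minimum cut.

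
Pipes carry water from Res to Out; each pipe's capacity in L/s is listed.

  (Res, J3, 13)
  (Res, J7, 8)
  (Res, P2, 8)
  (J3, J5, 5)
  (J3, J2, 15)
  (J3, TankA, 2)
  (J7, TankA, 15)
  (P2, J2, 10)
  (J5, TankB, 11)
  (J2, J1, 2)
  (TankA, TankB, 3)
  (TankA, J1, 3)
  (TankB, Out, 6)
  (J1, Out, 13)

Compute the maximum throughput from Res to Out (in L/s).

Augment Res→J3→J5→TankB→Out: bottleneck 5, flow now 5.
Augment Res→J3→J2→J1→Out: bottleneck 2, flow now 7.
Augment Res→J3→TankA→TankB→Out: bottleneck 1, flow now 8.
Augment Res→J3→TankA→J1→Out: bottleneck 1, flow now 9.
Augment Res→J7→TankA→J1→Out: bottleneck 2, flow now 11.
No augmenting path remains; maximum flow = 11.
In the residual graph, reachable from Res: {Res, J3, J7, P2, J5, J2, TankA, TankB}.
Min-cut edges: J2→J1 (2), TankA→J1 (3), TankB→Out (6); capacity 2 + 3 + 6 = 11.
This cut is saturated, so no flow can exceed 11.

11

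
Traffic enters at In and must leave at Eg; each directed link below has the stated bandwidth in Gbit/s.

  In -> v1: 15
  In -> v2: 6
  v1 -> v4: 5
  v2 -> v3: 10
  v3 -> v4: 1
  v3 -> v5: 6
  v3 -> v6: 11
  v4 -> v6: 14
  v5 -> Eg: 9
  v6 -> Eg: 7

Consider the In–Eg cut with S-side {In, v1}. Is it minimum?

Given cut capacity: 6 + 5 = 11.
Augment In→v1→v4→v6→Eg: bottleneck 5, flow now 5.
Augment In→v2→v3→v5→Eg: bottleneck 6, flow now 11.
No augmenting path remains; maximum flow = 11.
Cut capacity 11 equals the max flow, so it is a minimum cut.

Yes — it is a minimum cut (capacity 11).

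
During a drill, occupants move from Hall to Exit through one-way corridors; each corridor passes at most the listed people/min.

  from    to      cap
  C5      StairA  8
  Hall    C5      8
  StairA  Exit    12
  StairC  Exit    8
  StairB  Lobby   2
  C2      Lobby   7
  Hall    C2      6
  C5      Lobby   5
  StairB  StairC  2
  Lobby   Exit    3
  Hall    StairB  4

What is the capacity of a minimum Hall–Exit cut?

Augment Hall→StairB→Lobby→Exit: bottleneck 2, flow now 2.
Augment Hall→StairB→StairC→Exit: bottleneck 2, flow now 4.
Augment Hall→C2→Lobby→Exit: bottleneck 1, flow now 5.
Augment Hall→C5→StairA→Exit: bottleneck 8, flow now 13.
No augmenting path remains; maximum flow = 13.
By max-flow min-cut, the minimum cut capacity equals the max flow.
In the residual graph, reachable from Hall: {Hall, StairB, C2, Lobby}.
Min-cut edges: Hall→C5 (8), StairB→StairC (2), Lobby→Exit (3); capacity 8 + 2 + 3 = 13.

13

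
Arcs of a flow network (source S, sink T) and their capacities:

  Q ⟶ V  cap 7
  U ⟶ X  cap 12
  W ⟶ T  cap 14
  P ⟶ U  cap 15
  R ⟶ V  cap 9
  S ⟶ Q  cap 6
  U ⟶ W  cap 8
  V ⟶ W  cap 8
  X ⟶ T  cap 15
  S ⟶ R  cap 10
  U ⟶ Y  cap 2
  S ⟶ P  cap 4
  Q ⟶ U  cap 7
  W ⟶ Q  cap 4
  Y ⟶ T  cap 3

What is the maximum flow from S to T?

Augment S→P→U→W→T: bottleneck 4, flow now 4.
Augment S→Q→U→W→T: bottleneck 4, flow now 8.
Augment S→Q→U→X→T: bottleneck 2, flow now 10.
Augment S→R→V→W→T: bottleneck 6, flow now 16.
Augment S→R→V→W→U→X→T: bottleneck 2, flow now 18. (uses reverse residual edge)
No augmenting path remains; maximum flow = 18.
In the residual graph, reachable from S: {S, R, V}.
Min-cut edges: S→P (4), S→Q (6), V→W (8); capacity 4 + 6 + 8 = 18.
This cut is saturated, so no flow can exceed 18.

18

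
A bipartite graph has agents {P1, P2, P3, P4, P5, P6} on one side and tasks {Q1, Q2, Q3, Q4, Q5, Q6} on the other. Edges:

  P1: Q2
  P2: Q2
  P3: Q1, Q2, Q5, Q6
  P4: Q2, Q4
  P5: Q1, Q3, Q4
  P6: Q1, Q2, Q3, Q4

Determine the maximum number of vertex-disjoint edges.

5

Unit-capacity flow: source→left, listed edges, right→sink; max matching = max flow.
Augmenting path P1→Q2 (+1); matched 1.
Augmenting path P3→Q1 (+1); matched 2.
Augmenting path P4→Q4 (+1); matched 3.
Augmenting path P5→Q3 (+1); matched 4.
Augmenting path P6→Q1→P3→Q5 (+1); matched 5.
No augmenting path remains; maximum matching = 5.
König certificate: {P3, P4, P5, P6, Q2} is a vertex cover of size 5 (every listed pair touches it), so no matching can be larger.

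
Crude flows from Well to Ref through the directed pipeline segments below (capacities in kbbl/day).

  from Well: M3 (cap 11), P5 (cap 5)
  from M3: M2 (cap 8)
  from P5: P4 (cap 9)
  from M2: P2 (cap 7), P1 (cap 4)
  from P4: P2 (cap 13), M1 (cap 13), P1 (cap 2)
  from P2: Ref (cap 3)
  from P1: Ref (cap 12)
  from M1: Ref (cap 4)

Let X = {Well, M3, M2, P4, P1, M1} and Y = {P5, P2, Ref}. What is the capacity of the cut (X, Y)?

Edges leaving {Well, M3, M2, P4, P1, M1}: Well→P5 (5), M2→P2 (7), P4→P2 (13), P1→Ref (12), M1→Ref (4).
Cut capacity = 5 + 7 + 13 + 12 + 4 = 41.

41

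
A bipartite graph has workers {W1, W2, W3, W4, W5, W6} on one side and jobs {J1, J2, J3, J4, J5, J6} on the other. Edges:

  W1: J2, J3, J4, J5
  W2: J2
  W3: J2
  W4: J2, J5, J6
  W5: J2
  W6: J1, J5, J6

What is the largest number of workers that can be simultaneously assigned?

Unit-capacity flow: source→left, listed edges, right→sink; max matching = max flow.
Augmenting path W1→J2 (+1); matched 1.
Augmenting path W4→J5 (+1); matched 2.
Augmenting path W6→J1 (+1); matched 3.
Augmenting path W2→J2→W1→J3 (+1); matched 4.
No augmenting path remains; maximum matching = 4.
König certificate: {W1, W4, W6, J2} is a vertex cover of size 4 (every listed pair touches it), so no matching can be larger.

4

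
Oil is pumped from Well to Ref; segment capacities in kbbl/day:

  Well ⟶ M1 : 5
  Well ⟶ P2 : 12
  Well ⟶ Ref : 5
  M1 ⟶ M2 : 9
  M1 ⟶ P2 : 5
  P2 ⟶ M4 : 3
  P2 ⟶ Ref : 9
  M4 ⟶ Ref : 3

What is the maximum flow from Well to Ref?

Augment Well→Ref: bottleneck 5, flow now 5.
Augment Well→P2→Ref: bottleneck 9, flow now 14.
Augment Well→P2→M4→Ref: bottleneck 3, flow now 17.
No augmenting path remains; maximum flow = 17.
In the residual graph, reachable from Well: {Well, M1, M2, P2}.
Min-cut edges: Well→Ref (5), P2→M4 (3), P2→Ref (9); capacity 5 + 3 + 9 = 17.
This cut is saturated, so no flow can exceed 17.

17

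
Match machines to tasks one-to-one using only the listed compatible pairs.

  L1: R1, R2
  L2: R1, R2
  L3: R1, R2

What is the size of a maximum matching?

Unit-capacity flow: source→left, listed edges, right→sink; max matching = max flow.
Augmenting path L1→R1 (+1); matched 1.
Augmenting path L2→R2 (+1); matched 2.
No augmenting path remains; maximum matching = 2.
König certificate: {R1, R2} is a vertex cover of size 2 (every listed pair touches it), so no matching can be larger.

2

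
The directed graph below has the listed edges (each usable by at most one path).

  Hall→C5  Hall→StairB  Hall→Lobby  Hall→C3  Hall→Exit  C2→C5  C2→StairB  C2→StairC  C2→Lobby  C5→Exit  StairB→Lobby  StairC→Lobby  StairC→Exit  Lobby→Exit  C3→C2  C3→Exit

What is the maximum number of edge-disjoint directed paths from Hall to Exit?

Assign every edge capacity 1; by Menger, the answer equals the max flow.
Path Hall→Exit (+1); total 1.
Path Hall→C5→Exit (+1); total 2.
Path Hall→Lobby→Exit (+1); total 3.
Path Hall→C3→Exit (+1); total 4.
No residual Hall→Exit path; max flow = 4.
Certifying cut of size 4: {Hall→C3, Hall→C5, Hall→Exit, Lobby→Exit}.

4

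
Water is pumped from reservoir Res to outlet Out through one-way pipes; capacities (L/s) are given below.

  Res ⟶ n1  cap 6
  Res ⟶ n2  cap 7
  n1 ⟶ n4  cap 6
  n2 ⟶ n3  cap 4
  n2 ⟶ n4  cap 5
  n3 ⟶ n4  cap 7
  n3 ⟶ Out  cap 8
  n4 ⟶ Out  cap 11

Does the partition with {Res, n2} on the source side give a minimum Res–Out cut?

Given cut capacity: 6 + 4 + 5 = 15.
Augment Res→n1→n4→Out: bottleneck 6, flow now 6.
Augment Res→n2→n3→Out: bottleneck 4, flow now 10.
Augment Res→n2→n4→Out: bottleneck 3, flow now 13.
No augmenting path remains; maximum flow = 13.
In the residual graph, reachable from Res: {Res}.
Min-cut edges: Res→n1 (6), Res→n2 (7); capacity 6 + 7 = 13.
Cut capacity 15 exceeds the max flow 13, so it is not minimum.

No — its capacity is 15, but the minimum cut has capacity 13.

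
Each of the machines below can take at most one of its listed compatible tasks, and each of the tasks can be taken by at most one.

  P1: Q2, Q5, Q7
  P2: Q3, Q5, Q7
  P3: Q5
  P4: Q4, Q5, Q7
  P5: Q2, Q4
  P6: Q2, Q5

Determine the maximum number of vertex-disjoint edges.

Unit-capacity flow: source→left, listed edges, right→sink; max matching = max flow.
Augmenting path P1→Q2 (+1); matched 1.
Augmenting path P2→Q3 (+1); matched 2.
Augmenting path P3→Q5 (+1); matched 3.
Augmenting path P4→Q4 (+1); matched 4.
Augmenting path P5→Q2→P1→Q7 (+1); matched 5.
No augmenting path remains; maximum matching = 5.
König certificate: {P2, Q2, Q4, Q5, Q7} is a vertex cover of size 5 (every listed pair touches it), so no matching can be larger.

5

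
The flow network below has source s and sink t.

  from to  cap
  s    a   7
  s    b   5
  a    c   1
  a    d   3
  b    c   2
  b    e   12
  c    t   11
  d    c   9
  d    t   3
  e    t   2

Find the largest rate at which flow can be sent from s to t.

Augment s→a→c→t: bottleneck 1, flow now 1.
Augment s→a→d→t: bottleneck 3, flow now 4.
Augment s→b→c→t: bottleneck 2, flow now 6.
Augment s→b→e→t: bottleneck 2, flow now 8.
No augmenting path remains; maximum flow = 8.
In the residual graph, reachable from s: {s, a, b, e}.
Min-cut edges: a→c (1), a→d (3), b→c (2), e→t (2); capacity 1 + 3 + 2 + 2 = 8.
This cut is saturated, so no flow can exceed 8.

8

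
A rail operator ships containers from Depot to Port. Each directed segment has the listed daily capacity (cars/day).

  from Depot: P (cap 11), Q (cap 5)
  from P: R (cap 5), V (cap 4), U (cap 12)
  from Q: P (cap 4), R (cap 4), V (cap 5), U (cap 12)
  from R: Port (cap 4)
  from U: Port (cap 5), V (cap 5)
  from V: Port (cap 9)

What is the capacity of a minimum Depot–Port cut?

Augment Depot→P→R→Port: bottleneck 4, flow now 4.
Augment Depot→P→U→Port: bottleneck 5, flow now 9.
Augment Depot→P→V→Port: bottleneck 2, flow now 11.
Augment Depot→Q→V→Port: bottleneck 5, flow now 16.
No augmenting path remains; maximum flow = 16.
By max-flow min-cut, the minimum cut capacity equals the max flow.
In the residual graph, reachable from Depot: {Depot}.
Min-cut edges: Depot→P (11), Depot→Q (5); capacity 11 + 5 = 16.

16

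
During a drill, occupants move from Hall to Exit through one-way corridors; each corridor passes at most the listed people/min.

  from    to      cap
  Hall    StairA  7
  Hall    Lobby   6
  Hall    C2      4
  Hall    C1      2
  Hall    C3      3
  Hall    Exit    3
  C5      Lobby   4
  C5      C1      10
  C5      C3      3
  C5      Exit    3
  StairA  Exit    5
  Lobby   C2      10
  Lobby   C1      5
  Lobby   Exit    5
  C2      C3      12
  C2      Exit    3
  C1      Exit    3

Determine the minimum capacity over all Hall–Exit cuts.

Augment Hall→Exit: bottleneck 3, flow now 3.
Augment Hall→StairA→Exit: bottleneck 5, flow now 8.
Augment Hall→Lobby→Exit: bottleneck 5, flow now 13.
Augment Hall→C2→Exit: bottleneck 3, flow now 16.
Augment Hall→C1→Exit: bottleneck 2, flow now 18.
Augment Hall→Lobby→C1→Exit: bottleneck 1, flow now 19.
No augmenting path remains; maximum flow = 19.
By max-flow min-cut, the minimum cut capacity equals the max flow.
In the residual graph, reachable from Hall: {Hall, StairA, C2, C3}.
Min-cut edges: Hall→Lobby (6), Hall→C1 (2), Hall→Exit (3), StairA→Exit (5), C2→Exit (3); capacity 6 + 2 + 3 + 5 + 3 = 19.

19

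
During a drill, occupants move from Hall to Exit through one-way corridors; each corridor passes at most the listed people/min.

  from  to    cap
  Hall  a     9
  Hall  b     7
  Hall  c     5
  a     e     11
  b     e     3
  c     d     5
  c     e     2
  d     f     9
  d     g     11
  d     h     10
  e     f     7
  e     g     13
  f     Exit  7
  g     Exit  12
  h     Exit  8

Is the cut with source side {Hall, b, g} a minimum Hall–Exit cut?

Given cut capacity: 9 + 5 + 3 + 12 = 29.
Augment Hall→a→e→f→Exit: bottleneck 7, flow now 7.
Augment Hall→a→e→g→Exit: bottleneck 2, flow now 9.
Augment Hall→b→e→g→Exit: bottleneck 3, flow now 12.
Augment Hall→c→d→g→Exit: bottleneck 5, flow now 17.
No augmenting path remains; maximum flow = 17.
In the residual graph, reachable from Hall: {Hall, b}.
Min-cut edges: Hall→a (9), Hall→c (5), b→e (3); capacity 9 + 5 + 3 = 17.
Cut capacity 29 exceeds the max flow 17, so it is not minimum.

No — its capacity is 29, but the minimum cut has capacity 17.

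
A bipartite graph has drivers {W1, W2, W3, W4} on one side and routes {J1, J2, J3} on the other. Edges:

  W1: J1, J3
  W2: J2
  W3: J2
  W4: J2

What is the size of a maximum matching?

Unit-capacity flow: source→left, listed edges, right→sink; max matching = max flow.
Augmenting path W1→J1 (+1); matched 1.
Augmenting path W2→J2 (+1); matched 2.
No augmenting path remains; maximum matching = 2.
König certificate: {W1, J2} is a vertex cover of size 2 (every listed pair touches it), so no matching can be larger.

2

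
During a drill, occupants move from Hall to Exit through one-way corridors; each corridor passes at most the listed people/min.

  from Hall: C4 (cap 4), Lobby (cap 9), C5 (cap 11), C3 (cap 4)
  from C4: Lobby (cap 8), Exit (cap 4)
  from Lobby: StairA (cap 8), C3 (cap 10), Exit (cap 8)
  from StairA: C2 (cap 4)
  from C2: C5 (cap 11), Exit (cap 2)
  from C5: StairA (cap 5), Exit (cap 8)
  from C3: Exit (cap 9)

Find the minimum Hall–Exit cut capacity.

27

Augment Hall→C4→Exit: bottleneck 4, flow now 4.
Augment Hall→Lobby→Exit: bottleneck 8, flow now 12.
Augment Hall→C5→Exit: bottleneck 8, flow now 20.
Augment Hall→C3→Exit: bottleneck 4, flow now 24.
Augment Hall→Lobby→C3→Exit: bottleneck 1, flow now 25.
Augment Hall→C5→StairA→C2→Exit: bottleneck 2, flow now 27.
No augmenting path remains; maximum flow = 27.
By max-flow min-cut, the minimum cut capacity equals the max flow.
In the residual graph, reachable from Hall: {Hall, StairA, C2, C5}.
Min-cut edges: Hall→C4 (4), Hall→Lobby (9), Hall→C3 (4), C2→Exit (2), C5→Exit (8); capacity 4 + 9 + 4 + 2 + 8 = 27.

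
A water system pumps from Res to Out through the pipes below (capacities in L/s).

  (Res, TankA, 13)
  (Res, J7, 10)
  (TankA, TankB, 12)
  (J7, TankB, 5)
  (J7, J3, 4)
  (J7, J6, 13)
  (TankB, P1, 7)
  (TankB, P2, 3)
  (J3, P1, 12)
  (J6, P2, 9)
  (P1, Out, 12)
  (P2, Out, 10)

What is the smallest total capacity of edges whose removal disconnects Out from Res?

20

Augment Res→TankA→TankB→P1→Out: bottleneck 7, flow now 7.
Augment Res→TankA→TankB→P2→Out: bottleneck 3, flow now 10.
Augment Res→J7→J3→P1→Out: bottleneck 4, flow now 14.
Augment Res→J7→J6→P2→Out: bottleneck 6, flow now 20.
No augmenting path remains; maximum flow = 20.
By max-flow min-cut, the minimum cut capacity equals the max flow.
In the residual graph, reachable from Res: {Res, TankA, TankB}.
Min-cut edges: Res→J7 (10), TankB→P1 (7), TankB→P2 (3); capacity 10 + 7 + 3 = 20.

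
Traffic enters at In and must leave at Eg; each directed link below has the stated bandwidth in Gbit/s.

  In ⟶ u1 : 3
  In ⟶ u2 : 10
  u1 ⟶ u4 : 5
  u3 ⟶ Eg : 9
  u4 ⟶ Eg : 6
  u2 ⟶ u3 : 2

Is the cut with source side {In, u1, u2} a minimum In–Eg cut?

Given cut capacity: 5 + 2 = 7.
Augment In→u1→u4→Eg: bottleneck 3, flow now 3.
Augment In→u2→u3→Eg: bottleneck 2, flow now 5.
No augmenting path remains; maximum flow = 5.
In the residual graph, reachable from In: {In, u2}.
Min-cut edges: In→u1 (3), u2→u3 (2); capacity 3 + 2 = 5.
Cut capacity 7 exceeds the max flow 5, so it is not minimum.

No — its capacity is 7, but the minimum cut has capacity 5.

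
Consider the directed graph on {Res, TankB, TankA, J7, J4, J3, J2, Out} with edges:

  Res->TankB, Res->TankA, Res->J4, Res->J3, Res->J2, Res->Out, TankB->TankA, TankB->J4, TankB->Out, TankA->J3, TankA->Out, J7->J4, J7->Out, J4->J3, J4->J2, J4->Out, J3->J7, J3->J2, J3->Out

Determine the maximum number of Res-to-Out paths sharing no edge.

5

Assign every edge capacity 1; by Menger, the answer equals the max flow.
Path Res→Out (+1); total 1.
Path Res→TankB→Out (+1); total 2.
Path Res→TankA→Out (+1); total 3.
Path Res→J4→Out (+1); total 4.
Path Res→J3→Out (+1); total 5.
No residual Res→Out path; max flow = 5.
Certifying cut of size 5: {Res→J3, Res→J4, Res→Out, Res→TankA, Res→TankB}.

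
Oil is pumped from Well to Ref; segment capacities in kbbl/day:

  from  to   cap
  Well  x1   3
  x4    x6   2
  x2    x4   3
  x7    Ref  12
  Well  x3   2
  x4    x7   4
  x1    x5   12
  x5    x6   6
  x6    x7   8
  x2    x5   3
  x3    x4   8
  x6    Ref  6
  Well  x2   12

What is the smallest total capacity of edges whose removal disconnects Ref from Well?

11

Augment Well→x1→x5→x6→Ref: bottleneck 3, flow now 3.
Augment Well→x2→x4→x6→Ref: bottleneck 2, flow now 5.
Augment Well→x2→x4→x7→Ref: bottleneck 1, flow now 6.
Augment Well→x2→x5→x6→Ref: bottleneck 1, flow now 7.
Augment Well→x3→x4→x7→Ref: bottleneck 2, flow now 9.
Augment Well→x2→x5→x6→x7→Ref: bottleneck 2, flow now 11.
No augmenting path remains; maximum flow = 11.
By max-flow min-cut, the minimum cut capacity equals the max flow.
In the residual graph, reachable from Well: {Well, x2}.
Min-cut edges: Well→x1 (3), Well→x3 (2), x2→x4 (3), x2→x5 (3); capacity 3 + 2 + 3 + 3 = 11.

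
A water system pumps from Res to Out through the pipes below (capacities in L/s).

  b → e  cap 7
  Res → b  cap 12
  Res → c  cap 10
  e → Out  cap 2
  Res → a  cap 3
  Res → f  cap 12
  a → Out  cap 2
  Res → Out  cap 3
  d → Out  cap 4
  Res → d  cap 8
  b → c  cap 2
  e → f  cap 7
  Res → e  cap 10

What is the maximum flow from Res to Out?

11

Augment Res→Out: bottleneck 3, flow now 3.
Augment Res→a→Out: bottleneck 2, flow now 5.
Augment Res→d→Out: bottleneck 4, flow now 9.
Augment Res→e→Out: bottleneck 2, flow now 11.
No augmenting path remains; maximum flow = 11.
In the residual graph, reachable from Res: {Res, a, b, c, d, e, f}.
Min-cut edges: Res→Out (3), a→Out (2), d→Out (4), e→Out (2); capacity 3 + 2 + 4 + 2 = 11.
This cut is saturated, so no flow can exceed 11.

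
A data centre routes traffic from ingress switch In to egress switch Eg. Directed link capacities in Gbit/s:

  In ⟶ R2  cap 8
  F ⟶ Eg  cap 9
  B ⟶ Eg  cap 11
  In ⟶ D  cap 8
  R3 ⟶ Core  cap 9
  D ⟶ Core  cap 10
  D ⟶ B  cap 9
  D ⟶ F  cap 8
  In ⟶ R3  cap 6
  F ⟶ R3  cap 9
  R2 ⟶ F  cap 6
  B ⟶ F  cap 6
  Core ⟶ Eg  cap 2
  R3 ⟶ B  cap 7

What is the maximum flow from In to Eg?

Augment In→R3→B→Eg: bottleneck 6, flow now 6.
Augment In→D→B→Eg: bottleneck 5, flow now 11.
Augment In→D→Core→Eg: bottleneck 2, flow now 13.
Augment In→D→F→Eg: bottleneck 1, flow now 14.
Augment In→R2→F→Eg: bottleneck 6, flow now 20.
No augmenting path remains; maximum flow = 20.
In the residual graph, reachable from In: {In, R2}.
Min-cut edges: In→R3 (6), In→D (8), R2→F (6); capacity 6 + 8 + 6 = 20.
This cut is saturated, so no flow can exceed 20.

20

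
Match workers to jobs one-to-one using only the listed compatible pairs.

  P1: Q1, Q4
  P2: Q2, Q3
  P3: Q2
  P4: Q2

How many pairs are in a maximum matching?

Unit-capacity flow: source→left, listed edges, right→sink; max matching = max flow.
Augmenting path P1→Q1 (+1); matched 1.
Augmenting path P2→Q2 (+1); matched 2.
Augmenting path P3→Q2→P2→Q3 (+1); matched 3.
No augmenting path remains; maximum matching = 3.
König certificate: {P1, P2, Q2} is a vertex cover of size 3 (every listed pair touches it), so no matching can be larger.

3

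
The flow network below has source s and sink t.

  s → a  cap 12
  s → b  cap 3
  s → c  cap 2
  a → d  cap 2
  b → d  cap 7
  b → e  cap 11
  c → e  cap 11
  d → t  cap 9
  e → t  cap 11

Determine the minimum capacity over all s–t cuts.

Augment s→a→d→t: bottleneck 2, flow now 2.
Augment s→b→d→t: bottleneck 3, flow now 5.
Augment s→c→e→t: bottleneck 2, flow now 7.
No augmenting path remains; maximum flow = 7.
By max-flow min-cut, the minimum cut capacity equals the max flow.
In the residual graph, reachable from s: {s, a}.
Min-cut edges: s→b (3), s→c (2), a→d (2); capacity 3 + 2 + 2 = 7.

7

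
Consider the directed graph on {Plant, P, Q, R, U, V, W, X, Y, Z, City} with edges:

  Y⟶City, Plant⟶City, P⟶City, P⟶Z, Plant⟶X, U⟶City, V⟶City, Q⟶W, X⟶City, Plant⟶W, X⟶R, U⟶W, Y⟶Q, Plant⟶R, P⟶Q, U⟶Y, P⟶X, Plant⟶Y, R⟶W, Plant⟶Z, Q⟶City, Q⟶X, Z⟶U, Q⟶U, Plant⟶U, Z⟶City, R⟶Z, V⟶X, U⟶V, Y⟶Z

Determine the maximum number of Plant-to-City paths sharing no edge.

Assign every edge capacity 1; by Menger, the answer equals the max flow.
Path Plant→City (+1); total 1.
Path Plant→U→City (+1); total 2.
Path Plant→X→City (+1); total 3.
Path Plant→Y→City (+1); total 4.
Path Plant→Z→City (+1); total 5.
Path Plant→R→Z→U→V→City (+1); total 6.
No residual Plant→City path; max flow = 6.
Certifying cut of size 6: {Plant→City, Plant→R, Plant→U, Plant→X, Plant→Y, Plant→Z}.

6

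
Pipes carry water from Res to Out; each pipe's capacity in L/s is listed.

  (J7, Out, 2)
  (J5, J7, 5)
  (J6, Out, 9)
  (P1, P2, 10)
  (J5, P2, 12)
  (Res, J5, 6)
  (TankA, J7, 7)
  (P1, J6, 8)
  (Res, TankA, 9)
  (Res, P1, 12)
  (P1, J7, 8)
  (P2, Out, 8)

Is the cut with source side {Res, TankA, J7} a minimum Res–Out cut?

No — its capacity is 20, but the minimum cut has capacity 18.

Given cut capacity: 12 + 6 + 2 = 20.
Augment Res→P1→P2→Out: bottleneck 8, flow now 8.
Augment Res→P1→J6→Out: bottleneck 4, flow now 12.
Augment Res→J5→J7→Out: bottleneck 2, flow now 14.
Augment Res→J5→P2→P1→J6→Out: bottleneck 4, flow now 18. (uses reverse residual edge)
No augmenting path remains; maximum flow = 18.
In the residual graph, reachable from Res: {Res, P1, J5, TankA, P2, J7}.
Min-cut edges: P1→J6 (8), P2→Out (8), J7→Out (2); capacity 8 + 8 + 2 = 18.
Cut capacity 20 exceeds the max flow 18, so it is not minimum.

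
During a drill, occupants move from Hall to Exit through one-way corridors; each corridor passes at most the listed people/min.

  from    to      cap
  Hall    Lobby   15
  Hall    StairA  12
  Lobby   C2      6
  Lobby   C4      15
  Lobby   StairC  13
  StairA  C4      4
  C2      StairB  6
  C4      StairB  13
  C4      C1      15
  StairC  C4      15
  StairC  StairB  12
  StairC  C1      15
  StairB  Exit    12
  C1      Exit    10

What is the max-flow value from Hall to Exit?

Augment Hall→Lobby→C2→StairB→Exit: bottleneck 6, flow now 6.
Augment Hall→Lobby→C4→StairB→Exit: bottleneck 6, flow now 12.
Augment Hall→Lobby→C4→C1→Exit: bottleneck 3, flow now 15.
Augment Hall→StairA→C4→C1→Exit: bottleneck 4, flow now 19.
No augmenting path remains; maximum flow = 19.
In the residual graph, reachable from Hall: {Hall, StairA}.
Min-cut edges: Hall→Lobby (15), StairA→C4 (4); capacity 15 + 4 = 19.
This cut is saturated, so no flow can exceed 19.

19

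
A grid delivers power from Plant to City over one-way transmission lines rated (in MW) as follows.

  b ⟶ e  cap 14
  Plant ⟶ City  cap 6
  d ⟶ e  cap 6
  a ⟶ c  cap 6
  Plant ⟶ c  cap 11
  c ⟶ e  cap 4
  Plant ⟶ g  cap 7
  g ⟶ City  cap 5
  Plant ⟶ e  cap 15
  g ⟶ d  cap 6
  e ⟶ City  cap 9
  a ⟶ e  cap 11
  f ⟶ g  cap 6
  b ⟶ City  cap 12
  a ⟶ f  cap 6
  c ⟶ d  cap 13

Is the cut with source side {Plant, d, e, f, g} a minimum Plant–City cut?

Given cut capacity: 11 + 6 + 9 + 5 = 31.
Augment Plant→City: bottleneck 6, flow now 6.
Augment Plant→e→City: bottleneck 9, flow now 15.
Augment Plant→g→City: bottleneck 5, flow now 20.
No augmenting path remains; maximum flow = 20.
In the residual graph, reachable from Plant: {Plant, c, d, e, g}.
Min-cut edges: Plant→City (6), e→City (9), g→City (5); capacity 6 + 9 + 5 = 20.
Cut capacity 31 exceeds the max flow 20, so it is not minimum.

No — its capacity is 31, but the minimum cut has capacity 20.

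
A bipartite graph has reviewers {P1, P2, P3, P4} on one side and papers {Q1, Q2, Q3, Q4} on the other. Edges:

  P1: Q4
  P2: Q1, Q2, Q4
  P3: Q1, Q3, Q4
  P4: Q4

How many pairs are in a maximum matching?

3

Unit-capacity flow: source→left, listed edges, right→sink; max matching = max flow.
Augmenting path P1→Q4 (+1); matched 1.
Augmenting path P2→Q1 (+1); matched 2.
Augmenting path P3→Q3 (+1); matched 3.
No augmenting path remains; maximum matching = 3.
König certificate: {P2, P3, Q4} is a vertex cover of size 3 (every listed pair touches it), so no matching can be larger.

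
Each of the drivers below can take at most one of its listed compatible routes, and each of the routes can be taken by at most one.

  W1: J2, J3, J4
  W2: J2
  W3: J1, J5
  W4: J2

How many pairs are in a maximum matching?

3

Unit-capacity flow: source→left, listed edges, right→sink; max matching = max flow.
Augmenting path W1→J2 (+1); matched 1.
Augmenting path W3→J1 (+1); matched 2.
Augmenting path W2→J2→W1→J3 (+1); matched 3.
No augmenting path remains; maximum matching = 3.
König certificate: {W1, W3, J2} is a vertex cover of size 3 (every listed pair touches it), so no matching can be larger.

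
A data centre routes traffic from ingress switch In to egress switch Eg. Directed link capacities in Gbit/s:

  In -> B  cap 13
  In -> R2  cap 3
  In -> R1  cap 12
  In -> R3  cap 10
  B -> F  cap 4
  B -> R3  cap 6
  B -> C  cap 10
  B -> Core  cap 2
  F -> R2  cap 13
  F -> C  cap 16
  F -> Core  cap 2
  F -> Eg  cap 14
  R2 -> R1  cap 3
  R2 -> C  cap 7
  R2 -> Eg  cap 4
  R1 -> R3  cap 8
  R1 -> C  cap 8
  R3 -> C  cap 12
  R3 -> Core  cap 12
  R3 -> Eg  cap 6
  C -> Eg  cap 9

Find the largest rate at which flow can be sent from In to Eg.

22

Augment In→R2→Eg: bottleneck 3, flow now 3.
Augment In→R3→Eg: bottleneck 6, flow now 9.
Augment In→B→F→Eg: bottleneck 4, flow now 13.
Augment In→B→C→Eg: bottleneck 9, flow now 22.
No augmenting path remains; maximum flow = 22.
In the residual graph, reachable from In: {In, B, R1, R3, C, Core}.
Min-cut edges: In→R2 (3), B→F (4), R3→Eg (6), C→Eg (9); capacity 3 + 4 + 6 + 9 = 22.
This cut is saturated, so no flow can exceed 22.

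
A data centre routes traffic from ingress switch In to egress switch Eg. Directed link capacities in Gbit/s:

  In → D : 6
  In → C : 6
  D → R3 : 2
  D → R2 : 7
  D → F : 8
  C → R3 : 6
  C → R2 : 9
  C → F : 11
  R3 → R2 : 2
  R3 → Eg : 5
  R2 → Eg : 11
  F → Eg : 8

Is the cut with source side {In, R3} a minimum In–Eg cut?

No — its capacity is 19, but the minimum cut has capacity 12.

Given cut capacity: 6 + 6 + 2 + 5 = 19.
Augment In→D→R3→Eg: bottleneck 2, flow now 2.
Augment In→D→R2→Eg: bottleneck 4, flow now 6.
Augment In→C→R3→Eg: bottleneck 3, flow now 9.
Augment In→C→R2→Eg: bottleneck 3, flow now 12.
No augmenting path remains; maximum flow = 12.
In the residual graph, reachable from In: {In}.
Min-cut edges: In→D (6), In→C (6); capacity 6 + 6 = 12.
Cut capacity 19 exceeds the max flow 12, so it is not minimum.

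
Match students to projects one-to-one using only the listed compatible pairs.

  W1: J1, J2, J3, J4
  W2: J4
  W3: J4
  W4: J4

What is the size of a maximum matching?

2

Unit-capacity flow: source→left, listed edges, right→sink; max matching = max flow.
Augmenting path W1→J1 (+1); matched 1.
Augmenting path W2→J4 (+1); matched 2.
No augmenting path remains; maximum matching = 2.
König certificate: {W1, J4} is a vertex cover of size 2 (every listed pair touches it), so no matching can be larger.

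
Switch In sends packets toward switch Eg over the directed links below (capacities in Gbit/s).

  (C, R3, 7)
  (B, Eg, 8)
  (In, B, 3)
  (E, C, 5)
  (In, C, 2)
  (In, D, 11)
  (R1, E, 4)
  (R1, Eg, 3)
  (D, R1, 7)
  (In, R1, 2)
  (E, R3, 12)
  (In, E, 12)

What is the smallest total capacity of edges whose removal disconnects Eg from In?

Augment In→B→Eg: bottleneck 3, flow now 3.
Augment In→R1→Eg: bottleneck 2, flow now 5.
Augment In→D→R1→Eg: bottleneck 1, flow now 6.
No augmenting path remains; maximum flow = 6.
By max-flow min-cut, the minimum cut capacity equals the max flow.
In the residual graph, reachable from In: {In, D, E, R1, C, R3}.
Min-cut edges: In→B (3), R1→Eg (3); capacity 3 + 3 = 6.

6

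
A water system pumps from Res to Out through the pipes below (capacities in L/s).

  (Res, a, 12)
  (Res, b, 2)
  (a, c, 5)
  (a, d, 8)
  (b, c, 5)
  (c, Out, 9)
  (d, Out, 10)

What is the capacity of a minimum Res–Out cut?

Augment Res→a→c→Out: bottleneck 5, flow now 5.
Augment Res→a→d→Out: bottleneck 7, flow now 12.
Augment Res→b→c→Out: bottleneck 2, flow now 14.
No augmenting path remains; maximum flow = 14.
By max-flow min-cut, the minimum cut capacity equals the max flow.
In the residual graph, reachable from Res: {Res}.
Min-cut edges: Res→a (12), Res→b (2); capacity 12 + 2 = 14.

14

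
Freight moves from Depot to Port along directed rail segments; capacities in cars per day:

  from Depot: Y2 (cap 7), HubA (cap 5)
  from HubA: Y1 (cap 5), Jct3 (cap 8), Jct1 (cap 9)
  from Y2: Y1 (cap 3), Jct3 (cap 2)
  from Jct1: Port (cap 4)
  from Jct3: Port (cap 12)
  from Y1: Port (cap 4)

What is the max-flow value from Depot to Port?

Augment Depot→HubA→Jct1→Port: bottleneck 4, flow now 4.
Augment Depot→HubA→Jct3→Port: bottleneck 1, flow now 5.
Augment Depot→Y2→Jct3→Port: bottleneck 2, flow now 7.
Augment Depot→Y2→Y1→Port: bottleneck 3, flow now 10.
No augmenting path remains; maximum flow = 10.
In the residual graph, reachable from Depot: {Depot, Y2}.
Min-cut edges: Depot→HubA (5), Y2→Jct3 (2), Y2→Y1 (3); capacity 5 + 2 + 3 = 10.
This cut is saturated, so no flow can exceed 10.

10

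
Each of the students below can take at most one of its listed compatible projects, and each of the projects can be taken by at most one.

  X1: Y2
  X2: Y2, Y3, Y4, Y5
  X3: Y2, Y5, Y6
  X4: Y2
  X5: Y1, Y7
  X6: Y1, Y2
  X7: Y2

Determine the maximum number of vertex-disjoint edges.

Unit-capacity flow: source→left, listed edges, right→sink; max matching = max flow.
Augmenting path X1→Y2 (+1); matched 1.
Augmenting path X2→Y3 (+1); matched 2.
Augmenting path X3→Y5 (+1); matched 3.
Augmenting path X5→Y1 (+1); matched 4.
Augmenting path X6→Y1→X5→Y7 (+1); matched 5.
No augmenting path remains; maximum matching = 5.
König certificate: {X2, X3, X5, X6, Y2} is a vertex cover of size 5 (every listed pair touches it), so no matching can be larger.

5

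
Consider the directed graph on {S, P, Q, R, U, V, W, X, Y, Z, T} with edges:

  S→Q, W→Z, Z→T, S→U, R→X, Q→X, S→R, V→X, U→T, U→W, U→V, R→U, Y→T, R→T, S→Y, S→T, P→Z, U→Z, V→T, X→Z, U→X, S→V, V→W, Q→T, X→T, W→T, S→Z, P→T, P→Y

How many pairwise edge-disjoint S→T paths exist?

Assign every edge capacity 1; by Menger, the answer equals the max flow.
Path S→T (+1); total 1.
Path S→Q→T (+1); total 2.
Path S→R→T (+1); total 3.
Path S→U→T (+1); total 4.
Path S→V→T (+1); total 5.
Path S→Y→T (+1); total 6.
Path S→Z→T (+1); total 7.
No residual S→T path; max flow = 7.
Certifying cut of size 7: {S→Q, S→R, S→T, S→U, S→V, S→Y, S→Z}.

7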